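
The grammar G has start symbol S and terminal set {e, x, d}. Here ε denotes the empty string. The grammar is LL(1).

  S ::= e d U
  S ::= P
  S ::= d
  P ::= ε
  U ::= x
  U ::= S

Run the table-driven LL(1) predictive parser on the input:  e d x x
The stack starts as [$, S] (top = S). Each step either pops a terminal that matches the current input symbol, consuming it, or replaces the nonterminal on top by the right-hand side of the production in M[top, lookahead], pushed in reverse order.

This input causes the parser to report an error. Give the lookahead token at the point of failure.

     Stack    Input      Action
  1  $ S      e d x x $  expand S ::= e d U
  2  $ U d e  e d x x $  match e
  3  $ U d    d x x $    match d
  4  $ U      x x $      expand U ::= x
  5  $ x      x x $      match x
  6  $        x $        error: stack empty but input remains

x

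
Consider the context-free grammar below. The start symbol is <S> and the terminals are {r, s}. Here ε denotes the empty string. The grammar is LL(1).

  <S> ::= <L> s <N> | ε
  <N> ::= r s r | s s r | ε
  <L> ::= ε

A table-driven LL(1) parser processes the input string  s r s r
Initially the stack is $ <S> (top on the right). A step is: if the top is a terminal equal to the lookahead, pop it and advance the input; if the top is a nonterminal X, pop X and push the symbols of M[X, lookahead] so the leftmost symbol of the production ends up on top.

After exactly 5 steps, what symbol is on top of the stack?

s

     Stack        Input      Action
  1  $ <S>        s r s r $  expand <S> ::= <L> s <N>
  2  $ <N> s <L>  s r s r $  expand <L> ::= ε
  3  $ <N> s      s r s r $  match s
  4  $ <N>        r s r $    expand <N> ::= r s r
  5  $ r s r      r s r $    match r
Stack after step 5: $ r s (top = s).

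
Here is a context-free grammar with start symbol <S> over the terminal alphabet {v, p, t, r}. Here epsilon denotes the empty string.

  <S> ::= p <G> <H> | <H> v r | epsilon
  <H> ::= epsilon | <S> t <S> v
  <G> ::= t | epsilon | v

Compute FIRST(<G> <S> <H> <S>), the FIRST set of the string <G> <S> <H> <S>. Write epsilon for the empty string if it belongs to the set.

FIRST(<G>) = {epsilon, t, v}
FIRST(<S>) = {epsilon, p, t, v}  (via <H> v r)
FIRST(<H>) = {epsilon, p, t, v}  (via <S> t <S> v)
FIRST(<G> <S> <H> <S>): take FIRST of each symbol in turn, carrying on past any symbol whose FIRST contains epsilon; result {epsilon, p, t, v}.

{epsilon, p, t, v}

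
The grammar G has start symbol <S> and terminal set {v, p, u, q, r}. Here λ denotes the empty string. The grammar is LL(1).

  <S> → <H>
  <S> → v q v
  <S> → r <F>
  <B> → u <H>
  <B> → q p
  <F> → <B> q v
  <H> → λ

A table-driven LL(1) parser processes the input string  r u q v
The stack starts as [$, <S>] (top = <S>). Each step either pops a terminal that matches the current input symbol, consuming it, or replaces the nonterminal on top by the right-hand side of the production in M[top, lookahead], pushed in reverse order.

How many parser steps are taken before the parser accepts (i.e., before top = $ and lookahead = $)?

     Stack        Input      Action
  1  $ <S>        r u q v $  expand <S> → r <F>
  2  $ <F> r      r u q v $  match r
  3  $ <F>        u q v $    expand <F> → <B> q v
  4  $ v q <B>    u q v $    expand <B> → u <H>
  5  $ v q <H> u  u q v $    match u
  6  $ v q <H>    q v $      expand <H> → λ
  7  $ v q        q v $      match q
  8  $ v          v $        match v
Accept reached after 8 steps.

8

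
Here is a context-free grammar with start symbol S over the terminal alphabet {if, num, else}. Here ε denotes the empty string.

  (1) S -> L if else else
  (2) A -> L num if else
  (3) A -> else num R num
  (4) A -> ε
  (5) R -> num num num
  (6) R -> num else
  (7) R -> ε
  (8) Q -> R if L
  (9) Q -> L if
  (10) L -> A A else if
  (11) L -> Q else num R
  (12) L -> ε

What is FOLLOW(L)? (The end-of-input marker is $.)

{else, if, num}

FIRST(R): from R->num num num we get {num}; from R->num else we get {num}; from R->ε we get {ε}. So FIRST(R) = {ε, num}.
FIRST(S): from S->L if else else we get {else, if, num}. So FIRST(S) = {else, if, num}.
FIRST(A): from A->L num if else we get {else, if, num}; from A->else num R num we get {else}; from A->ε we get {ε}. So FIRST(A) = {ε, else, if, num}.
FIRST(Q): from Q->R if L we get {if, num}; from Q->L if we get {else, if, num}. So FIRST(Q) = {else, if, num}.
FIRST(L): from L->A A else if we get {else, if, num}; from L->Q else num R we get {else, if, num}; from L->ε we get {ε}. So FIRST(L) = {ε, else, if, num}.
FOLLOW(S) includes $ since S is the start symbol.
FOLLOW(S): S appears on no right-hand side. Thus FOLLOW(S) = {$}.
FOLLOW(A): in L->A A else if (occurrence 1), A is followed by A else if with FIRST {else, if, num}; in L->A A else if (occurrence 2), A is followed by else if with FIRST {else}. Thus FOLLOW(A) = {else, if, num}.
FOLLOW(Q): in L->Q else num R, Q is followed by else num R with FIRST {else}. Thus FOLLOW(Q) = {else}.
FOLLOW(L): in S->L if else else, L is followed by if else else with FIRST {if}; in A->L num if else, L is followed by num if else with FIRST {num}; in Q->R if L, the suffix after L is empty, so FOLLOW(L) ⊇ FOLLOW(Q) = {else}; in Q->L if, L is followed by if with FIRST {if}. Thus FOLLOW(L) = {else, if, num}.
FOLLOW(R): in A->else num R num, R is followed by num with FIRST {num}; in Q->R if L, R is followed by if L with FIRST {if}; in L->Q else num R, the suffix after R is empty, so FOLLOW(R) ⊇ FOLLOW(L) = {else, if, num}. Thus FOLLOW(R) = {else, if, num}.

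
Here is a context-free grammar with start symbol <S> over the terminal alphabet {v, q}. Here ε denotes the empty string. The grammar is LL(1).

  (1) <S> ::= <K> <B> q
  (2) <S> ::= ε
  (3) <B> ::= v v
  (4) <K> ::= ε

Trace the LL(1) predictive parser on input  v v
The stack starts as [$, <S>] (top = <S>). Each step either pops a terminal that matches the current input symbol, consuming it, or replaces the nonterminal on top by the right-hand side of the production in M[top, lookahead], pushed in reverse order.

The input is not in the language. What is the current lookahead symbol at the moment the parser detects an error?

$

     Stack        Input  Action
  1  $ <S>        v v $  expand <S> ::= <K> <B> q
  2  $ q <B> <K>  v v $  expand <K> ::= ε
  3  $ q <B>      v v $  expand <B> ::= v v
  4  $ q v v      v v $  match v
  5  $ q v        v $    match v
  6  $ q          $      error: top is terminal q but lookahead is $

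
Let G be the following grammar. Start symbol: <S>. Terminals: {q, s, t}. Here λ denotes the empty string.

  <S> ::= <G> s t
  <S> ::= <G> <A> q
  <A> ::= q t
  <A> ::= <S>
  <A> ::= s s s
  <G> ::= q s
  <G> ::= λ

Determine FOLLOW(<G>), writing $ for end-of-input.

FIRST(<G>): from <G>::=q s we get {q}; from <G>::=λ we get {λ}. So FIRST(<G>) = {λ, q}.
FIRST(<S>): from <S>::=<G> s t we get {q, s}; from <S>::=<G> <A> q we get {q, s}. So FIRST(<S>) = {q, s}.
FIRST(<A>): from <A>::=q t we get {q}; from <A>::=<S> we get {q, s}; from <A>::=s s s we get {s}. So FIRST(<A>) = {q, s}.
FOLLOW(<S>) includes $ since <S> is the start symbol.
FOLLOW(<A>): in <S>::=<G> <A> q, <A> is followed by q with FIRST {q}. Thus FOLLOW(<A>) = {q}.
FOLLOW(<S>): in <A>::=<S>, the suffix after <S> is empty, so FOLLOW(<S>) ⊇ FOLLOW(<A>) = {q}. Thus FOLLOW(<S>) = {$, q}.
FOLLOW(<G>): in <S>::=<G> s t, <G> is followed by s t with FIRST {s}; in <S>::=<G> <A> q, <G> is followed by <A> q with FIRST {q, s}. Thus FOLLOW(<G>) = {q, s}.

{q, s}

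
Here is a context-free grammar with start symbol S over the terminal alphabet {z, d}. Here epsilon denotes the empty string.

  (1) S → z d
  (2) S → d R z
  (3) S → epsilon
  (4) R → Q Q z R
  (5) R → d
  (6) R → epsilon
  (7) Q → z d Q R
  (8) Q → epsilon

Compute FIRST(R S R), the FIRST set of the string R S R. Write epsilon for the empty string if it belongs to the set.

FIRST(S) = {epsilon, d, z}
FIRST(Q) = {epsilon, z}
FIRST(R) = {epsilon, d, z}  (via Q Q z R)
FIRST(R S R): take FIRST of each symbol in turn, carrying on past any symbol whose FIRST contains epsilon; result {epsilon, d, z}.

{epsilon, d, z}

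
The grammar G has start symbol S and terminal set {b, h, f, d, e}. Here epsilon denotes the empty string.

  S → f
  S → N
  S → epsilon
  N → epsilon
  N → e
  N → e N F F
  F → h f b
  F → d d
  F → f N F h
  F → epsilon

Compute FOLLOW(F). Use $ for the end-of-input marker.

{$, d, f, h}

FIRST(N) = {epsilon, e}
FIRST(F) = {epsilon, d, f, h}
FIRST(S) = {epsilon, e, f}  (via N)
FOLLOW(S) includes $ since S is the start symbol.
FOLLOW(S): S appears on no right-hand side. Thus FOLLOW(S) = {$}.
FOLLOW(N): in S→N, the suffix after N is empty, so FOLLOW(N) ⊇ FOLLOW(S) = {$}; in N→e N F F, N is followed by F F with FIRST {epsilon, d, f, h}; in N→e N F F, the suffix after N is nullable (adds nothing new); in F→f N F h, N is followed by F h with FIRST {d, f, h}. Thus FOLLOW(N) = {$, d, f, h}.
FOLLOW(F): in N→e N F F (occurrence 1), F is followed by F with FIRST {epsilon, d, f, h}; in N→e N F F (occurrence 1), the suffix after F is nullable, so FOLLOW(F) ⊇ FOLLOW(N) = {$, d, f, h}; in N→e N F F (occurrence 2), the suffix after F is empty, so FOLLOW(F) ⊇ FOLLOW(N) = {$, d, f, h}; in F→f N F h, F is followed by h with FIRST {h}. Thus FOLLOW(F) = {$, d, f, h}.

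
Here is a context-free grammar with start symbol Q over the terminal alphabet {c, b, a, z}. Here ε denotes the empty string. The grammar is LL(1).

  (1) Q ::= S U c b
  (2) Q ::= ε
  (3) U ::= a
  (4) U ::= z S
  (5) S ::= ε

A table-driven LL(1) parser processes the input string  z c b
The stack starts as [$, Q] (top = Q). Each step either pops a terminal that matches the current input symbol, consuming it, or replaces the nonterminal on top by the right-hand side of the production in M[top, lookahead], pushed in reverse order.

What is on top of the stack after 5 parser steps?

     Stack      Input    Action
  1  $ Q        z c b $  expand Q ::= S U c b
  2  $ b c U S  z c b $  expand S ::= ε
  3  $ b c U    z c b $  expand U ::= z S
  4  $ b c S z  z c b $  match z
  5  $ b c S    c b $    expand S ::= ε
Stack after step 5: $ b c (top = c).

c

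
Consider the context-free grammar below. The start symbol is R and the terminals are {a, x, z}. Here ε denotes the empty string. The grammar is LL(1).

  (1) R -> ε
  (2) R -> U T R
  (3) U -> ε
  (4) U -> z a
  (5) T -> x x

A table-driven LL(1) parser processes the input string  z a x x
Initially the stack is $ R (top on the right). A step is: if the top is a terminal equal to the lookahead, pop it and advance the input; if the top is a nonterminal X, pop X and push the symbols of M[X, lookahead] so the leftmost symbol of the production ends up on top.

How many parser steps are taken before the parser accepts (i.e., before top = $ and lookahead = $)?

8

     Stack      Input      Action
  1  $ R        z a x x $  expand R -> U T R
  2  $ R T U    z a x x $  expand U -> z a
  3  $ R T a z  z a x x $  match z
  4  $ R T a    a x x $    match a
  5  $ R T      x x $      expand T -> x x
  6  $ R x x    x x $      match x
  7  $ R x      x $        match x
  8  $ R        $          expand R -> ε
Accept reached after 8 steps.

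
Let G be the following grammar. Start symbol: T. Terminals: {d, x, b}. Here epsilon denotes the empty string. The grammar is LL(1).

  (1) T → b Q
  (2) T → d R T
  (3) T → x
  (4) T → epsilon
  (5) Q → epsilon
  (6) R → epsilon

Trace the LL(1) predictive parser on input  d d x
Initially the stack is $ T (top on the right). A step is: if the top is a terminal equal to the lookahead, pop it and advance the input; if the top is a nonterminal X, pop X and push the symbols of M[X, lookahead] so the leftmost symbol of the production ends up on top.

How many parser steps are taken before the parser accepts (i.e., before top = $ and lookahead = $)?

8

     Stack    Input    Action
  1  $ T      d d x $  expand T → d R T
  2  $ T R d  d d x $  match d
  3  $ T R    d x $    expand R → epsilon
  4  $ T      d x $    expand T → d R T
  5  $ T R d  d x $    match d
  6  $ T R    x $      expand R → epsilon
  7  $ T      x $      expand T → x
  8  $ x      x $      match x
Accept reached after 8 steps.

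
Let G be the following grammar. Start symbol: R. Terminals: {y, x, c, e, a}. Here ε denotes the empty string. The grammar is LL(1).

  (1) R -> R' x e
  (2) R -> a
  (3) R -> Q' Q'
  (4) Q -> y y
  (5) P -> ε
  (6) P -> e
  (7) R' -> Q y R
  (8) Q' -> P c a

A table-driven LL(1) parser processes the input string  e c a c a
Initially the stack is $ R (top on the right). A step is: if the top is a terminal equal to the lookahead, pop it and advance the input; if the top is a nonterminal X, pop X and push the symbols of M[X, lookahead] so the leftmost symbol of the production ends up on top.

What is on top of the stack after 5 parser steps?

step 1: stack=$ R  input=e c a c a $  — expand R -> Q' Q'
step 2: stack=$ Q' Q'  input=e c a c a $  — expand Q' -> P c a
step 3: stack=$ Q' a c P  input=e c a c a $  — expand P -> e
step 4: stack=$ Q' a c e  input=e c a c a $  — match e
step 5: stack=$ Q' a c  input=c a c a $  — match c
Stack after step 5: $ Q' a (top = a).

a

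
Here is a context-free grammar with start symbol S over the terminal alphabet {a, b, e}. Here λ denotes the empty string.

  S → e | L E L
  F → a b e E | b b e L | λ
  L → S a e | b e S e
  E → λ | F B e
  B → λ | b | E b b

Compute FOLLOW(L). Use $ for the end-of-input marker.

FIRST(F) = {λ, a, b}
FIRST(S) = {b, e}  (via L E L)
FIRST(L) = {b, e}  (via S a e)
FIRST(E) = {λ, a, b, e}  (via F B e)
FIRST(B) = {λ, a, b, e}  (via E b b)
FOLLOW(S) includes $ since S is the start symbol.
FOLLOW(S): in L→S a e, S is followed by a e with FIRST {a}; in L→b e S e, S is followed by e with FIRST {e}. Thus FOLLOW(S) = {$, a, e}.
FOLLOW(F): in E→F B e, F is followed by B e with FIRST {a, b, e}. Thus FOLLOW(F) = {a, b, e}.
FOLLOW(L): in S→L E L (occurrence 1), L is followed by E L with FIRST {a, b, e}; in S→L E L (occurrence 2), the suffix after L is empty, so FOLLOW(L) ⊇ FOLLOW(S) = {$, a, e}; in F→b b e L, the suffix after L is empty, so FOLLOW(L) ⊇ FOLLOW(F) = {a, b, e}. Thus FOLLOW(L) = {$, a, b, e}.
FOLLOW(E): in S→L E L, E is followed by L with FIRST {b, e}; in F→a b e E, the suffix after E is empty, so FOLLOW(E) ⊇ FOLLOW(F) = {a, b, e}; in B→E b b, E is followed by b b with FIRST {b}. Thus FOLLOW(E) = {a, b, e}.
FOLLOW(B): in E→F B e, B is followed by e with FIRST {e}. Thus FOLLOW(B) = {e}.

{$, a, b, e}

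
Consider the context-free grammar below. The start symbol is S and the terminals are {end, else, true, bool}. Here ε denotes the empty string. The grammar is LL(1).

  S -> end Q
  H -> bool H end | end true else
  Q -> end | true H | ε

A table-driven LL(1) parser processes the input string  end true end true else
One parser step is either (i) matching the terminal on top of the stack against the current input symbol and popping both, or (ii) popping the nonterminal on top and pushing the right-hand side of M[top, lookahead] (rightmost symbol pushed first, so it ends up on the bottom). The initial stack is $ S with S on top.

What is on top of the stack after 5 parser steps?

end

step 1: stack=$ S  input=end true end true else $  — expand S -> end Q
step 2: stack=$ Q end  input=end true end true else $  — match end
step 3: stack=$ Q  input=true end true else $  — expand Q -> true H
step 4: stack=$ H true  input=true end true else $  — match true
step 5: stack=$ H  input=end true else $  — expand H -> end true else
Stack after step 5: $ else true end (top = end).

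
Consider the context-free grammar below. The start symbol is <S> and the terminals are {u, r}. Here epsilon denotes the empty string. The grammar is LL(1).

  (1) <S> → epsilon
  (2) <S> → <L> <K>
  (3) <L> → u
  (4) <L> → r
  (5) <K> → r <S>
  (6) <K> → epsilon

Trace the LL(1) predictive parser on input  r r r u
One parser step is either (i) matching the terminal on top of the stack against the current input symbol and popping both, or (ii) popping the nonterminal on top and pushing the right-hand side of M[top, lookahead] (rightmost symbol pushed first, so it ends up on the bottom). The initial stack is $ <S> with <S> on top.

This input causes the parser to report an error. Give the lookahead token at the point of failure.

step 1: stack=$ <S>  input=r r r u $  — expand <S> → <L> <K>
step 2: stack=$ <K> <L>  input=r r r u $  — expand <L> → r
step 3: stack=$ <K> r  input=r r r u $  — match r
step 4: stack=$ <K>  input=r r u $  — expand <K> → r <S>
step 5: stack=$ <S> r  input=r r u $  — match r
step 6: stack=$ <S>  input=r u $  — expand <S> → <L> <K>
step 7: stack=$ <K> <L>  input=r u $  — expand <L> → r
step 8: stack=$ <K> r  input=r u $  — match r
step 9: stack=$ <K>  input=u $  — error: M[<K>, u] is empty

u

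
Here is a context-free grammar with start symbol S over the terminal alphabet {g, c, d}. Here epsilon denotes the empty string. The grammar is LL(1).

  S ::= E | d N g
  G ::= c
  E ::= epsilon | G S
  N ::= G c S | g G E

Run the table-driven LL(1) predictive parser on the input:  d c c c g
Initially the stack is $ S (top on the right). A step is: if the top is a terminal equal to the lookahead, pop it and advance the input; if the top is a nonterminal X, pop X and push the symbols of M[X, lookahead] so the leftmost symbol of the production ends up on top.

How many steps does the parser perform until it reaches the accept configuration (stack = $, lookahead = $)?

step 1: stack=$ S  input=d c c c g $  — expand S ::= d N g
step 2: stack=$ g N d  input=d c c c g $  — match d
step 3: stack=$ g N  input=c c c g $  — expand N ::= G c S
step 4: stack=$ g S c G  input=c c c g $  — expand G ::= c
step 5: stack=$ g S c c  input=c c c g $  — match c
step 6: stack=$ g S c  input=c c g $  — match c
step 7: stack=$ g S  input=c g $  — expand S ::= E
step 8: stack=$ g E  input=c g $  — expand E ::= G S
step 9: stack=$ g S G  input=c g $  — expand G ::= c
step 10: stack=$ g S c  input=c g $  — match c
step 11: stack=$ g S  input=g $  — expand S ::= E
step 12: stack=$ g E  input=g $  — expand E ::= epsilon
step 13: stack=$ g  input=g $  — match g
Accept reached after 13 steps.

13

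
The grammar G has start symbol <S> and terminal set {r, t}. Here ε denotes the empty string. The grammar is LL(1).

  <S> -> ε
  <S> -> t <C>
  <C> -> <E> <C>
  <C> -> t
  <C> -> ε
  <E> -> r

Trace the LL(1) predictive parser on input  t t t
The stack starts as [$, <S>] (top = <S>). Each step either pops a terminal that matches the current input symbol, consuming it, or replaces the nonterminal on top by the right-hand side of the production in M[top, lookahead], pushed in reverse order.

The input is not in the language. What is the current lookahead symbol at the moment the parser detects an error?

     Stack    Input    Action
  1  $ <S>    t t t $  expand <S> -> t <C>
  2  $ <C> t  t t t $  match t
  3  $ <C>    t t $    expand <C> -> t
  4  $ t      t t $    match t
  5  $        t $      error: stack empty but input remains

t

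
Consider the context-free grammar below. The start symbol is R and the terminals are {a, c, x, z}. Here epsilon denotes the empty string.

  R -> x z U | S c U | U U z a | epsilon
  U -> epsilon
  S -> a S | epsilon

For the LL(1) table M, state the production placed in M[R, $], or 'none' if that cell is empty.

R -> epsilon

FIRST(U): from U->epsilon we get {epsilon}. So FIRST(U) = {epsilon}.
FIRST(S): from S->a S we get {a}; from S->epsilon we get {epsilon}. So FIRST(S) = {epsilon, a}.
FIRST(R): from R->x z U we get {x}; from R->S c U we get {a, c}; from R->U U z a we get {z}; from R->epsilon we get {epsilon}. So FIRST(R) = {epsilon, a, c, x, z}.
FOLLOW(R) includes $ since R is the start symbol.
FOLLOW(R): R appears on no right-hand side. Thus FOLLOW(R) = {$}.
For R -> x z U: FIRST(x z U) = {x}, so it goes in M[R, t] for t ∈ {x}.
For R -> S c U: FIRST(S c U) = {a, c}, so it goes in M[R, t] for t ∈ {a, c}.
For R -> U U z a: FIRST(U U z a) = {z}, so it goes in M[R, t] for t ∈ {z}.
For R -> epsilon: FIRST(epsilon) = {epsilon}, so it goes in M[R, t] for t ∈ {}; since epsilon ∈ FIRST, also for every t ∈ FOLLOW(R) = {$}.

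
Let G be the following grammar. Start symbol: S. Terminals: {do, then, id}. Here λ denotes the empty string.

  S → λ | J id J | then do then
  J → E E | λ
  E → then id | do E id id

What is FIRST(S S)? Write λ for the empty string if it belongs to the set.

{λ, do, id, then}

FIRST(E) = {do, then}
FIRST(J) = {λ, do, then}  (via E E)
FIRST(S) = {λ, do, id, then}  (via J id J)
FIRST(S S): take FIRST of each symbol in turn, carrying on past any symbol whose FIRST contains λ; result {λ, do, id, then}.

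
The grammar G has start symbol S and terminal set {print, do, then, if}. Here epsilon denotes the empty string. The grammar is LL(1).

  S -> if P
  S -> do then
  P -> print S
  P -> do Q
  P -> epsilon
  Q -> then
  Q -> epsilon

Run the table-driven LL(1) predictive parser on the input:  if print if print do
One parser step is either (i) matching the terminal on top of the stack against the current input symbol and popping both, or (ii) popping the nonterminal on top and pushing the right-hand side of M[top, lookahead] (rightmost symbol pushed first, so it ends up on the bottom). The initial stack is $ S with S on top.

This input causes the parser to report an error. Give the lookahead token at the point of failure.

$

      Stack      Input                   Action
   1  $ S        if print if print do $  expand S -> if P
   2  $ P if     if print if print do $  match if
   3  $ P        print if print do $     expand P -> print S
   4  $ S print  print if print do $     match print
   5  $ S        if print do $           expand S -> if P
   6  $ P if     if print do $           match if
   7  $ P        print do $              expand P -> print S
   8  $ S print  print do $              match print
   9  $ S        do $                    expand S -> do then
  10  $ then do  do $                    match do
  11  $ then     $                       error: top is terminal then but lookahead is $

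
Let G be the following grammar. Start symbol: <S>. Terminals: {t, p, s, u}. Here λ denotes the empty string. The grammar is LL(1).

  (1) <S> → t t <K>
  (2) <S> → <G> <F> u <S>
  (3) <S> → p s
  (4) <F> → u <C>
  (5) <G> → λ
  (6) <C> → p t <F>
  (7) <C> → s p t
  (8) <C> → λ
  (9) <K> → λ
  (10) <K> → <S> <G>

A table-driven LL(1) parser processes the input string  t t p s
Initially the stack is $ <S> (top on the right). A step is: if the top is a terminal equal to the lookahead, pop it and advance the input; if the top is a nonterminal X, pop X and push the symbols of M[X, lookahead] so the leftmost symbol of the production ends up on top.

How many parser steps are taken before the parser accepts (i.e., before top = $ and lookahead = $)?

8

     Stack      Input      Action
  1  $ <S>      t t p s $  expand <S> → t t <K>
  2  $ <K> t t  t t p s $  match t
  3  $ <K> t    t p s $    match t
  4  $ <K>      p s $      expand <K> → <S> <G>
  5  $ <G> <S>  p s $      expand <S> → p s
  6  $ <G> s p  p s $      match p
  7  $ <G> s    s $        match s
  8  $ <G>      $          expand <G> → λ
Accept reached after 8 steps.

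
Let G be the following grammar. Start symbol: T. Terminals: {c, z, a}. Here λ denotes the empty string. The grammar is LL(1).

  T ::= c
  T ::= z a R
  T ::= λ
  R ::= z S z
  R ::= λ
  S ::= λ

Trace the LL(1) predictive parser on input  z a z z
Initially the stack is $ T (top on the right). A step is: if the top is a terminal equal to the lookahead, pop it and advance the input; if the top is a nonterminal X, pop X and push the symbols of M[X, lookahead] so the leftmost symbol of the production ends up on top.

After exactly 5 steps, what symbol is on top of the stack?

     Stack    Input      Action
  1  $ T      z a z z $  expand T ::= z a R
  2  $ R a z  z a z z $  match z
  3  $ R a    a z z $    match a
  4  $ R      z z $      expand R ::= z S z
  5  $ z S z  z z $      match z
Stack after step 5: $ z S (top = S).

S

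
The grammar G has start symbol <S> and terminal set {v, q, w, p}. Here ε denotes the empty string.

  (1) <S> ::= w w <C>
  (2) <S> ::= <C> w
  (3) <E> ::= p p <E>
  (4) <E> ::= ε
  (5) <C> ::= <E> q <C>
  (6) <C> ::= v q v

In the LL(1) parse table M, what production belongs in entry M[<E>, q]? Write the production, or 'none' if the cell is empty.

<E> ::= ε

FIRST(<E>) = {ε, p}
FIRST(<C>) = {p, q, v}  (via <E> q <C>)
FIRST(<S>) = {p, q, v, w}  (via <C> w)
FOLLOW(<S>) includes $ since <S> is the start symbol.
FOLLOW(<E>): in <E>::=p p <E>, the suffix after <E> is empty (adds nothing new); in <C>::=<E> q <C>, <E> is followed by q <C> with FIRST {q}. Thus FOLLOW(<E>) = {q}.
For <E> ::= p p <E>: FIRST(p p <E>) = {p}, so it goes in M[<E>, t] for t ∈ {p}.
For <E> ::= ε: FIRST(ε) = {ε}, so it goes in M[<E>, t] for t ∈ {}; since ε ∈ FIRST, also for every t ∈ FOLLOW(<E>) = {q}.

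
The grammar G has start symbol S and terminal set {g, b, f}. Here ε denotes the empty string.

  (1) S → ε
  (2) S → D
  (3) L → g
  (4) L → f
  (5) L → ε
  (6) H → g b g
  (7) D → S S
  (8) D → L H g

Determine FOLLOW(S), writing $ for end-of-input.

FIRST(L): from L→g we get {g}; from L→f we get {f}; from L→ε we get {ε}. So FIRST(L) = {ε, f, g}.
FIRST(H): from H→g b g we get {g}. So FIRST(H) = {g}.
FIRST(S): from S→ε we get {ε}; from S→D we get {ε, f, g}. So FIRST(S) = {ε, f, g}.
FIRST(D): from D→S S we get {ε, f, g}; from D→L H g we get {f, g}. So FIRST(D) = {ε, f, g}.
FOLLOW(S) includes $ since S is the start symbol.
FOLLOW(L): in D→L H g, L is followed by H g with FIRST {g}. Thus FOLLOW(L) = {g}.
FOLLOW(H): in D→L H g, H is followed by g with FIRST {g}. Thus FOLLOW(H) = {g}.
FOLLOW(S): in D→S S (occurrence 1), S is followed by S with FIRST {ε, f, g}; in D→S S (occurrence 1), the suffix after S is nullable, so FOLLOW(S) ⊇ FOLLOW(D) = {$, f, g}; in D→S S (occurrence 2), the suffix after S is empty, so FOLLOW(S) ⊇ FOLLOW(D) = {$, f, g}. Thus FOLLOW(S) = {$, f, g}.
FOLLOW(D): in S→D, the suffix after D is empty, so FOLLOW(D) ⊇ FOLLOW(S) = {$, f, g}. Thus FOLLOW(D) = {$, f, g}.

{$, f, g}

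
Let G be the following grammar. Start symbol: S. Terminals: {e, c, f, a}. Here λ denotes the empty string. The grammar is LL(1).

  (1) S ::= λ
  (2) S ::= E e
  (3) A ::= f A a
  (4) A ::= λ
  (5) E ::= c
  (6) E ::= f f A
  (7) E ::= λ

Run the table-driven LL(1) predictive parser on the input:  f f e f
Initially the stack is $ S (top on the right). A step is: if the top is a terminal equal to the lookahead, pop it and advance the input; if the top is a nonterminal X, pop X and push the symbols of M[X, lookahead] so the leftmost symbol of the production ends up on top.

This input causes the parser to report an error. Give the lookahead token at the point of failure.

step 1: stack=$ S  input=f f e f $  — expand S ::= E e
step 2: stack=$ e E  input=f f e f $  — expand E ::= f f A
step 3: stack=$ e A f f  input=f f e f $  — match f
step 4: stack=$ e A f  input=f e f $  — match f
step 5: stack=$ e A  input=e f $  — expand A ::= λ
step 6: stack=$ e  input=e f $  — match e
step 7: stack=$  input=f $  — error: stack empty but input remains

f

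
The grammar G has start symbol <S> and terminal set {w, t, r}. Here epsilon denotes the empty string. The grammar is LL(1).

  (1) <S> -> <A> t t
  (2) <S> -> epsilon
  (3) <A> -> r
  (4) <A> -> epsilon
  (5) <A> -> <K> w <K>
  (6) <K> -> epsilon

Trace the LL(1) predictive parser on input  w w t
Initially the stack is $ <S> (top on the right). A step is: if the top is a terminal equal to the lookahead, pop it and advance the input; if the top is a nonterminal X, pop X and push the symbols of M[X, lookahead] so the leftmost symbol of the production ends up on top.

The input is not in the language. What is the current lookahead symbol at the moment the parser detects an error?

w

step 1: stack=$ <S>  input=w w t $  — expand <S> -> <A> t t
step 2: stack=$ t t <A>  input=w w t $  — expand <A> -> <K> w <K>
step 3: stack=$ t t <K> w <K>  input=w w t $  — expand <K> -> epsilon
step 4: stack=$ t t <K> w  input=w w t $  — match w
step 5: stack=$ t t <K>  input=w t $  — expand <K> -> epsilon
step 6: stack=$ t t  input=w t $  — error: top is terminal t but lookahead is w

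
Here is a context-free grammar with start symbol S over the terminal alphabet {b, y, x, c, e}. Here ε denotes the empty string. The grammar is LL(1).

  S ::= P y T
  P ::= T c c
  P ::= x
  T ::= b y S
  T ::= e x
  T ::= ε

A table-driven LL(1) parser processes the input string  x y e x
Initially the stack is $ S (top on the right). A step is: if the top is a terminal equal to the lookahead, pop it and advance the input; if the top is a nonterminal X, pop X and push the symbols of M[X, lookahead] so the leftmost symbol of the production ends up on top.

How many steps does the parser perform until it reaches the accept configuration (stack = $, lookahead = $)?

7

step 1: stack=$ S  input=x y e x $  — expand S ::= P y T
step 2: stack=$ T y P  input=x y e x $  — expand P ::= x
step 3: stack=$ T y x  input=x y e x $  — match x
step 4: stack=$ T y  input=y e x $  — match y
step 5: stack=$ T  input=e x $  — expand T ::= e x
step 6: stack=$ x e  input=e x $  — match e
step 7: stack=$ x  input=x $  — match x
Accept reached after 7 steps.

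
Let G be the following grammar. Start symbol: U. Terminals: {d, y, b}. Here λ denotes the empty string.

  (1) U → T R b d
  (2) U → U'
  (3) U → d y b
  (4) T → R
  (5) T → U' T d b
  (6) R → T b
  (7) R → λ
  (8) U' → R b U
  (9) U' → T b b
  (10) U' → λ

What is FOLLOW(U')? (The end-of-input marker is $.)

FIRST(U) = {λ, b, d}  (via T R b d, U')
FIRST(T) = {λ, b, d}  (via R, U' T d b)
FIRST(R) = {λ, b, d}  (via T b)
FIRST(U') = {λ, b, d}  (via R b U, T b b)
FOLLOW(U) includes $ since U is the start symbol.
FOLLOW(T): in U→T R b d, T is followed by R b d with FIRST {b, d}; in T→U' T d b, T is followed by d b with FIRST {d}; in R→T b, T is followed by b with FIRST {b}; in U'→T b b, T is followed by b b with FIRST {b}. Thus FOLLOW(T) = {b, d}.
FOLLOW(R): in U→T R b d, R is followed by b d with FIRST {b}; in T→R, the suffix after R is empty, so FOLLOW(R) ⊇ FOLLOW(T) = {b, d}; in U'→R b U, R is followed by b U with FIRST {b}. Thus FOLLOW(R) = {b, d}.
FOLLOW(U): in U'→R b U, the suffix after U is empty, so FOLLOW(U) ⊇ FOLLOW(U') = {$, b, d}. Thus FOLLOW(U) = {$, b, d}.
FOLLOW(U'): in U→U', the suffix after U' is empty, so FOLLOW(U') ⊇ FOLLOW(U) = {$, b, d}; in T→U' T d b, U' is followed by T d b with FIRST {b, d}. Thus FOLLOW(U') = {$, b, d}.

{$, b, d}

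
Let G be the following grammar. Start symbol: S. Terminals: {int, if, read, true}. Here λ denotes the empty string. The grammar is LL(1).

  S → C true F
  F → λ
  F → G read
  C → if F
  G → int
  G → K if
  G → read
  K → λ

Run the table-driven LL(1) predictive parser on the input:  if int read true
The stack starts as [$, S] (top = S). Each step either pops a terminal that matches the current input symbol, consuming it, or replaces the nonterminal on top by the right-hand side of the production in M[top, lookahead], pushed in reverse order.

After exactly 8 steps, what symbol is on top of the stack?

     Stack              Input               Action
  1  $ S                if int read true $  expand S → C true F
  2  $ F true C         if int read true $  expand C → if F
  3  $ F true F if      if int read true $  match if
  4  $ F true F         int read true $     expand F → G read
  5  $ F true read G    int read true $     expand G → int
  6  $ F true read int  int read true $     match int
  7  $ F true read      read true $         match read
  8  $ F true           true $              match true
Stack after step 8: $ F (top = F).

F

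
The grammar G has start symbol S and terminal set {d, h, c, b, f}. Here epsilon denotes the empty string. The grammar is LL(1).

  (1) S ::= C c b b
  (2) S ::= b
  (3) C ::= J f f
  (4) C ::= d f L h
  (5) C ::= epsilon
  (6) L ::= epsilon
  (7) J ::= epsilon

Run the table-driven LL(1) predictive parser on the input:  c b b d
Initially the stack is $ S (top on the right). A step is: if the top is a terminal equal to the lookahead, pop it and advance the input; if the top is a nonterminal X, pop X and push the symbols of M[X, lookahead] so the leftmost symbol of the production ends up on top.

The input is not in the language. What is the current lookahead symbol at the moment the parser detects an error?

step 1: stack=$ S  input=c b b d $  — expand S ::= C c b b
step 2: stack=$ b b c C  input=c b b d $  — expand C ::= epsilon
step 3: stack=$ b b c  input=c b b d $  — match c
step 4: stack=$ b b  input=b b d $  — match b
step 5: stack=$ b  input=b d $  — match b
step 6: stack=$  input=d $  — error: stack empty but input remains

d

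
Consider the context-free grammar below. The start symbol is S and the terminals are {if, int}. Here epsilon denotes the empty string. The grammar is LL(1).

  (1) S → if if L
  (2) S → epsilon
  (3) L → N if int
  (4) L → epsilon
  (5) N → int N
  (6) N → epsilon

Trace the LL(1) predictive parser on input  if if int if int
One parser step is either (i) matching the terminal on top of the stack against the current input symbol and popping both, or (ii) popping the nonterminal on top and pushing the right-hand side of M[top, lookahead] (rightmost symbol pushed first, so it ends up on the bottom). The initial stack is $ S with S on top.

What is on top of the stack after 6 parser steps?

N

     Stack           Input               Action
  1  $ S             if if int if int $  expand S → if if L
  2  $ L if if       if if int if int $  match if
  3  $ L if          if int if int $     match if
  4  $ L             int if int $        expand L → N if int
  5  $ int if N      int if int $        expand N → int N
  6  $ int if N int  int if int $        match int
Stack after step 6: $ int if N (top = N).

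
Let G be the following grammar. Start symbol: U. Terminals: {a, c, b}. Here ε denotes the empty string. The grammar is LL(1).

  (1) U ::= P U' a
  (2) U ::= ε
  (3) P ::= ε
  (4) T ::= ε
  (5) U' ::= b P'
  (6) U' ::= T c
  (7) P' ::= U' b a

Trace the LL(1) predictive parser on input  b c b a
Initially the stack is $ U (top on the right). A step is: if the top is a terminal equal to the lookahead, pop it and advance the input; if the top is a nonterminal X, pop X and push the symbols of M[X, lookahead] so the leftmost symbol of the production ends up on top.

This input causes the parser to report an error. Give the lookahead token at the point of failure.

$

      Stack        Input      Action
   1  $ U          b c b a $  expand U ::= P U' a
   2  $ a U' P     b c b a $  expand P ::= ε
   3  $ a U'       b c b a $  expand U' ::= b P'
   4  $ a P' b     b c b a $  match b
   5  $ a P'       c b a $    expand P' ::= U' b a
   6  $ a a b U'   c b a $    expand U' ::= T c
   7  $ a a b c T  c b a $    expand T ::= ε
   8  $ a a b c    c b a $    match c
   9  $ a a b      b a $      match b
  10  $ a a        a $        match a
  11  $ a          $          error: top is terminal a but lookahead is $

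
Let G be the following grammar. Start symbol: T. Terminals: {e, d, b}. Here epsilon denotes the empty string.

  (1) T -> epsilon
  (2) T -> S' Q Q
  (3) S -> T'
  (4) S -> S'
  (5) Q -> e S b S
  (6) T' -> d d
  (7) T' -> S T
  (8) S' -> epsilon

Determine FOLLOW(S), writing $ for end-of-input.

{$, b, e}

FIRST(Q) = {e}
FIRST(S') = {epsilon}
FIRST(T) = {epsilon, e}  (via S' Q Q)
FIRST(S) = {epsilon, d, e}  (via T', S')
FIRST(T') = {epsilon, d, e}  (via S T)
FOLLOW(T) includes $ since T is the start symbol.
FOLLOW(T): in T'->S T, the suffix after T is empty, so FOLLOW(T) ⊇ FOLLOW(T') = {$, b, e}. Thus FOLLOW(T) = {$, b, e}.
FOLLOW(Q): in T->S' Q Q (occurrence 1), Q is followed by Q with FIRST {e}; in T->S' Q Q (occurrence 2), the suffix after Q is empty, so FOLLOW(Q) ⊇ FOLLOW(T) = {$, b, e}. Thus FOLLOW(Q) = {$, b, e}.
FOLLOW(S): in Q->e S b S (occurrence 1), S is followed by b S with FIRST {b}; in Q->e S b S (occurrence 2), the suffix after S is empty, so FOLLOW(S) ⊇ FOLLOW(Q) = {$, b, e}; in T'->S T, S is followed by T with FIRST {epsilon, e}; in T'->S T, the suffix after S is nullable, so FOLLOW(S) ⊇ FOLLOW(T') = {$, b, e}. Thus FOLLOW(S) = {$, b, e}.
FOLLOW(T'): in S->T', the suffix after T' is empty, so FOLLOW(T') ⊇ FOLLOW(S) = {$, b, e}. Thus FOLLOW(T') = {$, b, e}.
FOLLOW(S'): in T->S' Q Q, S' is followed by Q Q with FIRST {e}; in S->S', the suffix after S' is empty, so FOLLOW(S') ⊇ FOLLOW(S) = {$, b, e}. Thus FOLLOW(S') = {$, b, e}.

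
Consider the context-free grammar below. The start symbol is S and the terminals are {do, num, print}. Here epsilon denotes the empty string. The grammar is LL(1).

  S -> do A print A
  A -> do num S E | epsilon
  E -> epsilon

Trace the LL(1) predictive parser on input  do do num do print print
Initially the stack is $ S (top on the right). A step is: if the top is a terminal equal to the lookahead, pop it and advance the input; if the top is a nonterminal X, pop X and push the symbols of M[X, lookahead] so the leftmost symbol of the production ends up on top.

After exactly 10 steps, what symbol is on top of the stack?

step 1: stack=$ S  input=do do num do print print $  — expand S -> do A print A
step 2: stack=$ A print A do  input=do do num do print print $  — match do
step 3: stack=$ A print A  input=do num do print print $  — expand A -> do num S E
step 4: stack=$ A print E S num do  input=do num do print print $  — match do
step 5: stack=$ A print E S num  input=num do print print $  — match num
step 6: stack=$ A print E S  input=do print print $  — expand S -> do A print A
step 7: stack=$ A print E A print A do  input=do print print $  — match do
step 8: stack=$ A print E A print A  input=print print $  — expand A -> epsilon
step 9: stack=$ A print E A print  input=print print $  — match print
step 10: stack=$ A print E A  input=print $  — expand A -> epsilon
Stack after step 10: $ A print E (top = E).

E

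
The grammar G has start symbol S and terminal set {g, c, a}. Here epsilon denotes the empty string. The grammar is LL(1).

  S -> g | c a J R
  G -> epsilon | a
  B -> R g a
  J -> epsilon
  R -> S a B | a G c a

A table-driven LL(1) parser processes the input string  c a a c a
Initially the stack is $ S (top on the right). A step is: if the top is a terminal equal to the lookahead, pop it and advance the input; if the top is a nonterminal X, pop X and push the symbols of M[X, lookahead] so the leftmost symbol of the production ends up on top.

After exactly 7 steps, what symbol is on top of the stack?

step 1: stack=$ S  input=c a a c a $  — expand S -> c a J R
step 2: stack=$ R J a c  input=c a a c a $  — match c
step 3: stack=$ R J a  input=a a c a $  — match a
step 4: stack=$ R J  input=a c a $  — expand J -> epsilon
step 5: stack=$ R  input=a c a $  — expand R -> a G c a
step 6: stack=$ a c G a  input=a c a $  — match a
step 7: stack=$ a c G  input=c a $  — expand G -> epsilon
Stack after step 7: $ a c (top = c).

c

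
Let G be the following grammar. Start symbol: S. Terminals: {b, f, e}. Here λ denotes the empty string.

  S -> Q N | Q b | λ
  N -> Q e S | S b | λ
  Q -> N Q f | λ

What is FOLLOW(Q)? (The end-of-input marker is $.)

{$, b, e, f}

FIRST(S) = {λ, b, e, f}  (via Q N, Q b)
FIRST(N) = {λ, b, e, f}  (via Q e S, S b)
FIRST(Q) = {λ, b, e, f}  (via N Q f)
FOLLOW(S) includes $ since S is the start symbol.
FOLLOW(S): in N->Q e S, the suffix after S is empty, so FOLLOW(S) ⊇ FOLLOW(N) = {$, b, e, f}; in N->S b, S is followed by b with FIRST {b}. Thus FOLLOW(S) = {$, b, e, f}.
FOLLOW(N): in S->Q N, the suffix after N is empty, so FOLLOW(N) ⊇ FOLLOW(S) = {$, b, e, f}; in Q->N Q f, N is followed by Q f with FIRST {b, e, f}. Thus FOLLOW(N) = {$, b, e, f}.
FOLLOW(Q): in S->Q N, Q is followed by N with FIRST {λ, b, e, f}; in S->Q N, the suffix after Q is nullable, so FOLLOW(Q) ⊇ FOLLOW(S) = {$, b, e, f}; in S->Q b, Q is followed by b with FIRST {b}; in N->Q e S, Q is followed by e S with FIRST {e}; in Q->N Q f, Q is followed by f with FIRST {f}. Thus FOLLOW(Q) = {$, b, e, f}.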